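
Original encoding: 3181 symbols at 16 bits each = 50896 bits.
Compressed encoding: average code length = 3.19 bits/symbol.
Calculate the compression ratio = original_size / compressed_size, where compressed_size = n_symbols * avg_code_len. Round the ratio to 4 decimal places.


original_size = n_symbols * orig_bits = 3181 * 16 = 50896 bits
compressed_size = n_symbols * avg_code_len = 3181 * 3.19 = 10147.39 bits
ratio = original_size / compressed_size = 50896 / 10147.39 = 5.0157

Compression ratio = 5.0157


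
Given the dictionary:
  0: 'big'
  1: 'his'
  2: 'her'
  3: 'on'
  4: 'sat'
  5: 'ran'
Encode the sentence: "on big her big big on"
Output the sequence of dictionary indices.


Look up each word in the dictionary:
  'on' -> 3
  'big' -> 0
  'her' -> 2
  'big' -> 0
  'big' -> 0
  'on' -> 3

Encoded: [3, 0, 2, 0, 0, 3]


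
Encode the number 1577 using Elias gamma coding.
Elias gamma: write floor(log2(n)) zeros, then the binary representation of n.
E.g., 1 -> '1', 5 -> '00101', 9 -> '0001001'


num_bits = floor(log2(1577)) + 1 = 11
leading_zeros = num_bits - 1 = 10
binary(1577) = 11000101001

Elias gamma(1577) = '0000000000' + '11000101001' = 000000000011000101001 (21 bits)


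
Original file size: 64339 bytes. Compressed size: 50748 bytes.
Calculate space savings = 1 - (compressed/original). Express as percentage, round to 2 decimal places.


ratio = compressed/original = 50748/64339 = 0.78876
savings = 1 - ratio = 1 - 0.78876 = 0.21124
as a percentage: 0.21124 * 100 = 21.12%

Space savings = 1 - 50748/64339 = 21.12%


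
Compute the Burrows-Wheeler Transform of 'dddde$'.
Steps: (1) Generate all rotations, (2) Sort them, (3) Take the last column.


Rotations (sorted):
  0: $dddde -> last char: e
  1: dddde$ -> last char: $
  2: ddde$d -> last char: d
  3: dde$dd -> last char: d
  4: de$ddd -> last char: d
  5: e$dddd -> last char: d


BWT = e$dddd


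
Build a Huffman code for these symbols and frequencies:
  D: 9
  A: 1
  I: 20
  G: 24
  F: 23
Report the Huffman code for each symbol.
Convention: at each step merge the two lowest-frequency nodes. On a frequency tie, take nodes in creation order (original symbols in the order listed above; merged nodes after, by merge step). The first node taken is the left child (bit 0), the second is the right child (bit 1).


Huffman tree construction:
Step 1: Merge A(1) + D(9) = 10
Step 2: Merge (A+D)(10) + I(20) = 30
Step 3: Merge F(23) + G(24) = 47
Step 4: Merge ((A+D)+I)(30) + (F+G)(47) = 77
Read each symbol's code off the tree from the root (left child = 0, right child = 1).

Codes:
  D: 001 (length 3)
  A: 000 (length 3)
  I: 01 (length 2)
  G: 11 (length 2)
  F: 10 (length 2)
Average code length: 164/77 = 2.1299 bits/symbol


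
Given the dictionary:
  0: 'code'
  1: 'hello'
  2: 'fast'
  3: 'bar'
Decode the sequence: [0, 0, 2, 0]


Look up each index in the dictionary:
  0 -> 'code'
  0 -> 'code'
  2 -> 'fast'
  0 -> 'code'

Decoded: "code code fast code"


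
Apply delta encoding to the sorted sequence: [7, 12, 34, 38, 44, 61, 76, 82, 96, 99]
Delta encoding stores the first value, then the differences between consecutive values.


First value: 7
Deltas:
  12 - 7 = 5
  34 - 12 = 22
  38 - 34 = 4
  44 - 38 = 6
  61 - 44 = 17
  76 - 61 = 15
  82 - 76 = 6
  96 - 82 = 14
  99 - 96 = 3


Delta encoded: [7, 5, 22, 4, 6, 17, 15, 6, 14, 3]


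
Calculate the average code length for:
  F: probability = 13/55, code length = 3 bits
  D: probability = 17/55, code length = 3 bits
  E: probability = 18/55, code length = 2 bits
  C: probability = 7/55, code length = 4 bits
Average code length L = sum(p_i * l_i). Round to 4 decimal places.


Weighted contributions p_i * l_i:
  F: (13/55) * 3 = 39/55
  D: (17/55) * 3 = 51/55
  E: (18/55) * 2 = 36/55
  C: (7/55) * 4 = 28/55
Sum = (39 + 51 + 36 + 28)/55 = 154/55

L = 154/55 = 2.8000 bits/symbol


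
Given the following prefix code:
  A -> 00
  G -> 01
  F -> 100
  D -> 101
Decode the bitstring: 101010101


Decoding step by step:
Bits 101 -> D
Bits 01 -> G
Bits 01 -> G
Bits 01 -> G


Decoded message: DGGG


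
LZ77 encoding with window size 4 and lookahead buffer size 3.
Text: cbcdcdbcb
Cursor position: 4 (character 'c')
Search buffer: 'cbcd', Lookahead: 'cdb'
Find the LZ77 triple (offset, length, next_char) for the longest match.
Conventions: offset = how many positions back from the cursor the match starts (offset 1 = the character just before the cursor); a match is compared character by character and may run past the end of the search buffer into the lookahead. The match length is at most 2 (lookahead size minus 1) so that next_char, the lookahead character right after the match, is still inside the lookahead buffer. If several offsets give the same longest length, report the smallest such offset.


Try each offset into the search buffer:
  offset=1 (pos 3, char 'd'): match length 0
  offset=2 (pos 2, char 'c'): match length 2
  offset=3 (pos 1, char 'b'): match length 0
  offset=4 (pos 0, char 'c'): match length 1
Longest match has length 2 at offset 2.
next_char = character at position 4 + 2 = 6 -> 'b'

Best match: offset=2, length=2 (matching 'cd' starting at position 2)
LZ77 triple: (2, 2, 'b')


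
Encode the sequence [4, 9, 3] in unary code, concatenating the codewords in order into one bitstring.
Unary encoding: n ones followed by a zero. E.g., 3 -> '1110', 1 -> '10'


Encode each number as n ones followed by a terminating 0:
  4 -> 11110 (5 bits)
  9 -> 1111111110 (10 bits)
  3 -> 1110 (4 bits)
Total length = 5 + 10 + 4 = 19 bits.

Unary([4, 9, 3]) = 1111011111111101110 (19 bits)


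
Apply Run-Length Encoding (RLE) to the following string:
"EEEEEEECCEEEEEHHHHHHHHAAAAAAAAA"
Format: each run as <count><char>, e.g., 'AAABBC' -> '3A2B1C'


Scanning runs left to right:
  i=0: run of 'E' x 7 -> '7E'
  i=7: run of 'C' x 2 -> '2C'
  i=9: run of 'E' x 5 -> '5E'
  i=14: run of 'H' x 8 -> '8H'
  i=22: run of 'A' x 9 -> '9A'

RLE = 7E2C5E8H9A


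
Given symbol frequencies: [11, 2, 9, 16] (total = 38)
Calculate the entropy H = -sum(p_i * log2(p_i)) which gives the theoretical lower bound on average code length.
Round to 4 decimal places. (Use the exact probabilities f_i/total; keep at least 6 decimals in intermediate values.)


Per-symbol terms -p_i * log2(p_i) with p_i = f_i/38:
  p = 11/38 = 0.289474: log2(p) = -1.788496, -p*log2(p) = 0.517722
  p = 2/38 = 0.052632: log2(p) = -4.247928, -p*log2(p) = 0.223575
  p = 9/38 = 0.236842: log2(p) = -2.078003, -p*log2(p) = 0.492158
  p = 16/38 = 0.421053: log2(p) = -1.247928, -p*log2(p) = 0.525443
H = 0.517722 + 0.223575 + 0.492158 + 0.525443 = 1.758898

H = 1.7589 bits/symbol


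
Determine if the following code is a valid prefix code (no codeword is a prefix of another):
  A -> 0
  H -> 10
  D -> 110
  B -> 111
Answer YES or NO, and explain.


Checking each pair (does one codeword prefix another?):
  A='0' vs H='10': no prefix
  A='0' vs D='110': no prefix
  A='0' vs B='111': no prefix
  H='10' vs A='0': no prefix
  H='10' vs D='110': no prefix
  H='10' vs B='111': no prefix
  D='110' vs A='0': no prefix
  D='110' vs H='10': no prefix
  D='110' vs B='111': no prefix
  B='111' vs A='0': no prefix
  B='111' vs H='10': no prefix
  B='111' vs D='110': no prefix
No violation found over all pairs.

YES -- this is a valid prefix code. No codeword is a prefix of any other codeword.


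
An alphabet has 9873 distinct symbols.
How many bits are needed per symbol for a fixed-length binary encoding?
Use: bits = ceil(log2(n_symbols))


log2(9873) = 13.2693
Bracket: 2^13 = 8192 < 9873 <= 2^14 = 16384
So ceil(log2(9873)) = 14

bits = ceil(log2(9873)) = ceil(13.2693) = 14 bits


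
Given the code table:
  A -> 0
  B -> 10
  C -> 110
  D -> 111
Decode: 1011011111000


Decoding:
10 -> B
110 -> C
111 -> D
110 -> C
0 -> A
0 -> A


Result: BCDCAA


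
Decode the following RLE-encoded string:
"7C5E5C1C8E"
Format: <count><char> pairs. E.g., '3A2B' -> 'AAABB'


Expanding each <count><char> pair:
  7C -> 'CCCCCCC'
  5E -> 'EEEEE'
  5C -> 'CCCCC'
  1C -> 'C'
  8E -> 'EEEEEEEE'

Decoded = CCCCCCCEEEEECCCCCCEEEEEEEE


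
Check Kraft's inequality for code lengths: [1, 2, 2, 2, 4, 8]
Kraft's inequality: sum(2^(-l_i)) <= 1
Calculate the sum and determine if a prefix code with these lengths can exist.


Sum = 2^(-1) + 2^(-2) + 2^(-2) + 2^(-2) + 2^(-4) + 2^(-8)
    = 0.5 + 0.25 + 0.25 + 0.25 + 0.0625 + 0.00390625
    = 337/256 = 1.31640625
Since 1.31640625 > 1, Kraft's inequality is NOT satisfied.
A prefix code with these lengths CANNOT exist.

Kraft sum = 1.31640625. Not satisfied.


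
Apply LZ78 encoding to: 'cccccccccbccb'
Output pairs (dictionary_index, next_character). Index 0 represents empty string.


LZ78 encoding steps:
Dictionary: {0: ''}
Step 1: w='' (idx 0), next='c' -> output (0, 'c'), add 'c' as idx 1
Step 2: w='c' (idx 1), next='c' -> output (1, 'c'), add 'cc' as idx 2
Step 3: w='cc' (idx 2), next='c' -> output (2, 'c'), add 'ccc' as idx 3
Step 4: w='ccc' (idx 3), next='b' -> output (3, 'b'), add 'cccb' as idx 4
Step 5: w='cc' (idx 2), next='b' -> output (2, 'b'), add 'ccb' as idx 5


Encoded: [(0, 'c'), (1, 'c'), (2, 'c'), (3, 'b'), (2, 'b')]


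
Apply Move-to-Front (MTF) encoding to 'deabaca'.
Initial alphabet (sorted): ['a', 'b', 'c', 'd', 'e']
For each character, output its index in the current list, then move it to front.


MTF encoding:
'd': index 3 in ['a', 'b', 'c', 'd', 'e'] -> ['d', 'a', 'b', 'c', 'e']
'e': index 4 in ['d', 'a', 'b', 'c', 'e'] -> ['e', 'd', 'a', 'b', 'c']
'a': index 2 in ['e', 'd', 'a', 'b', 'c'] -> ['a', 'e', 'd', 'b', 'c']
'b': index 3 in ['a', 'e', 'd', 'b', 'c'] -> ['b', 'a', 'e', 'd', 'c']
'a': index 1 in ['b', 'a', 'e', 'd', 'c'] -> ['a', 'b', 'e', 'd', 'c']
'c': index 4 in ['a', 'b', 'e', 'd', 'c'] -> ['c', 'a', 'b', 'e', 'd']
'a': index 1 in ['c', 'a', 'b', 'e', 'd'] -> ['a', 'c', 'b', 'e', 'd']


Output: [3, 4, 2, 3, 1, 4, 1]


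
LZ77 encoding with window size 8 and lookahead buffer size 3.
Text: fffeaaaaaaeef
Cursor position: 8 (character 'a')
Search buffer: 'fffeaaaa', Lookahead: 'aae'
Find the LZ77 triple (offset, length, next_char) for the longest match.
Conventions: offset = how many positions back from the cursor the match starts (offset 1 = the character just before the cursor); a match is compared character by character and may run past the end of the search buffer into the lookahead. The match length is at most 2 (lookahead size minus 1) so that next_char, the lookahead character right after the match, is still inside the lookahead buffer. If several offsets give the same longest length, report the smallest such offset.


Try each offset into the search buffer:
  offset=1 (pos 7, char 'a'): match length 2
  offset=2 (pos 6, char 'a'): match length 2
  offset=3 (pos 5, char 'a'): match length 2
  offset=4 (pos 4, char 'a'): match length 2
  offset=5 (pos 3, char 'e'): match length 0
  offset=6 (pos 2, char 'f'): match length 0
  offset=7 (pos 1, char 'f'): match length 0
  offset=8 (pos 0, char 'f'): match length 0
Longest match has length 2, found at offsets 1, 2, 3, 4; take the smallest, offset 1.
next_char = character at position 8 + 2 = 10 -> 'e'

Best match: offset=1, length=2 (matching 'aa' starting at position 7)
LZ77 triple: (1, 2, 'e')


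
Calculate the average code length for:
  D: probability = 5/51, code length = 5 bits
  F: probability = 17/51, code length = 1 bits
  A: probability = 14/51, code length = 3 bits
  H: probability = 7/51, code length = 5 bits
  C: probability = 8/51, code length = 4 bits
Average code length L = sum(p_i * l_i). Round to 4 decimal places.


Weighted contributions p_i * l_i:
  D: (5/51) * 5 = 25/51
  F: (17/51) * 1 = 17/51
  A: (14/51) * 3 = 42/51
  H: (7/51) * 5 = 35/51
  C: (8/51) * 4 = 32/51
Sum = (25 + 17 + 42 + 35 + 32)/51 = 151/51

L = 151/51 = 2.9608 bits/symbol


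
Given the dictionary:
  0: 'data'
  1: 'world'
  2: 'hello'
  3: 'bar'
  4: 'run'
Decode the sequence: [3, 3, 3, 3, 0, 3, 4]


Look up each index in the dictionary:
  3 -> 'bar'
  3 -> 'bar'
  3 -> 'bar'
  3 -> 'bar'
  0 -> 'data'
  3 -> 'bar'
  4 -> 'run'

Decoded: "bar bar bar bar data bar run"


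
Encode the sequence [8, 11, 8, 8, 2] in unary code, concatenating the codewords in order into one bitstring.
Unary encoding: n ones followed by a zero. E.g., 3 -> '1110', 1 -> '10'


Encode each number as n ones followed by a terminating 0:
  8 -> 111111110 (9 bits)
  11 -> 111111111110 (12 bits)
  8 -> 111111110 (9 bits)
  8 -> 111111110 (9 bits)
  2 -> 110 (3 bits)
Total length = 9 + 12 + 9 + 9 + 3 = 42 bits.

Unary([8, 11, 8, 8, 2]) = 111111110111111111110111111110111111110110 (42 bits)


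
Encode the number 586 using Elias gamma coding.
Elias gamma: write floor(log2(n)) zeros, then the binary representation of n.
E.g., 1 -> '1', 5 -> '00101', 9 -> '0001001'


num_bits = floor(log2(586)) + 1 = 10
leading_zeros = num_bits - 1 = 9
binary(586) = 1001001010

Elias gamma(586) = '000000000' + '1001001010' = 0000000001001001010 (19 bits)


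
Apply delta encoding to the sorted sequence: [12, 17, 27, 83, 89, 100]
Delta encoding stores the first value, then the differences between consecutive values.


First value: 12
Deltas:
  17 - 12 = 5
  27 - 17 = 10
  83 - 27 = 56
  89 - 83 = 6
  100 - 89 = 11


Delta encoded: [12, 5, 10, 56, 6, 11]


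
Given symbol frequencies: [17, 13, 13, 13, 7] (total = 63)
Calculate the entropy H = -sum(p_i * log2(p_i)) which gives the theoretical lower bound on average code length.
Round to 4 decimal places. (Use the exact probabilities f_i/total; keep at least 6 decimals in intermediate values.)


Per-symbol terms -p_i * log2(p_i) with p_i = f_i/63:
  p = 17/63 = 0.269841: log2(p) = -1.889817, -p*log2(p) = 0.509951
  p = 13/63 = 0.206349: log2(p) = -2.276840, -p*log2(p) = 0.469824
  p = 13/63 = 0.206349: log2(p) = -2.276840, -p*log2(p) = 0.469824
  p = 13/63 = 0.206349: log2(p) = -2.276840, -p*log2(p) = 0.469824
  p = 7/63 = 0.111111: log2(p) = -3.169925, -p*log2(p) = 0.352214
H = 0.509951 + 0.469824 + 0.469824 + 0.469824 + 0.352214 = 2.271637

H = 2.2716 bits/symbol


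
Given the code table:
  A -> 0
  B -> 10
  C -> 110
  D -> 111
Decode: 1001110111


Decoding:
10 -> B
0 -> A
111 -> D
0 -> A
111 -> D


Result: BADAD


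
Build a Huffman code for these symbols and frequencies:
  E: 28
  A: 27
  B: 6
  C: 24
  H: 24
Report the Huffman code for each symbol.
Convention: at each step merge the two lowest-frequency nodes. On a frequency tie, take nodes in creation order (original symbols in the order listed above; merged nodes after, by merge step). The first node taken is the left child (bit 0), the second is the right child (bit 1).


Huffman tree construction:
Step 1: Merge B(6) + C(24) = 30
Step 2: Merge H(24) + A(27) = 51
Step 3: Merge E(28) + (B+C)(30) = 58
Step 4: Merge (H+A)(51) + (E+(B+C))(58) = 109
Read each symbol's code off the tree from the root (left child = 0, right child = 1).

Codes:
  E: 10 (length 2)
  A: 01 (length 2)
  B: 110 (length 3)
  C: 111 (length 3)
  H: 00 (length 2)
Average code length: 248/109 = 2.2752 bits/symbol


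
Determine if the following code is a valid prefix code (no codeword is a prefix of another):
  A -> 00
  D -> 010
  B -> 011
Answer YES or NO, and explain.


Checking each pair (does one codeword prefix another?):
  A='00' vs D='010': no prefix
  A='00' vs B='011': no prefix
  D='010' vs A='00': no prefix
  D='010' vs B='011': no prefix
  B='011' vs A='00': no prefix
  B='011' vs D='010': no prefix
No violation found over all pairs.

YES -- this is a valid prefix code. No codeword is a prefix of any other codeword.


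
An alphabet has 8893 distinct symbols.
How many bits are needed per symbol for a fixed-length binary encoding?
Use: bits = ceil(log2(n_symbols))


log2(8893) = 13.1185
Bracket: 2^13 = 8192 < 8893 <= 2^14 = 16384
So ceil(log2(8893)) = 14

bits = ceil(log2(8893)) = ceil(13.1185) = 14 bits


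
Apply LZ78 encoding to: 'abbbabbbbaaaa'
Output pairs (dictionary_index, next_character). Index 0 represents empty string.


LZ78 encoding steps:
Dictionary: {0: ''}
Step 1: w='' (idx 0), next='a' -> output (0, 'a'), add 'a' as idx 1
Step 2: w='' (idx 0), next='b' -> output (0, 'b'), add 'b' as idx 2
Step 3: w='b' (idx 2), next='b' -> output (2, 'b'), add 'bb' as idx 3
Step 4: w='a' (idx 1), next='b' -> output (1, 'b'), add 'ab' as idx 4
Step 5: w='bb' (idx 3), next='b' -> output (3, 'b'), add 'bbb' as idx 5
Step 6: w='a' (idx 1), next='a' -> output (1, 'a'), add 'aa' as idx 6
Step 7: w='aa' (idx 6), end of input -> output (6, '')


Encoded: [(0, 'a'), (0, 'b'), (2, 'b'), (1, 'b'), (3, 'b'), (1, 'a'), (6, '')]


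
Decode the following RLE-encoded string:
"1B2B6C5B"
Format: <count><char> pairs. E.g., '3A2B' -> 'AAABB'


Expanding each <count><char> pair:
  1B -> 'B'
  2B -> 'BB'
  6C -> 'CCCCCC'
  5B -> 'BBBBB'

Decoded = BBBCCCCCCBBBBB


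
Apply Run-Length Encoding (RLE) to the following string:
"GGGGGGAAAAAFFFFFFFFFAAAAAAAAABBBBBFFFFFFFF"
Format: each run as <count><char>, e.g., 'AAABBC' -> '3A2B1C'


Scanning runs left to right:
  i=0: run of 'G' x 6 -> '6G'
  i=6: run of 'A' x 5 -> '5A'
  i=11: run of 'F' x 9 -> '9F'
  i=20: run of 'A' x 9 -> '9A'
  i=29: run of 'B' x 5 -> '5B'
  i=34: run of 'F' x 8 -> '8F'

RLE = 6G5A9F9A5B8F


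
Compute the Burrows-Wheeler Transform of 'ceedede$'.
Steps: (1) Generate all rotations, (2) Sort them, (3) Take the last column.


Rotations (sorted):
  0: $ceedede -> last char: e
  1: ceedede$ -> last char: $
  2: de$ceede -> last char: e
  3: dede$cee -> last char: e
  4: e$ceeded -> last char: d
  5: ede$ceed -> last char: d
  6: edede$ce -> last char: e
  7: eedede$c -> last char: c


BWT = e$eeddec


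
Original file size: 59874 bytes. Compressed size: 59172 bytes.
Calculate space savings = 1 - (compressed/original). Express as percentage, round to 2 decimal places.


ratio = compressed/original = 59172/59874 = 0.988275
savings = 1 - ratio = 1 - 0.988275 = 0.011725
as a percentage: 0.011725 * 100 = 1.17%

Space savings = 1 - 59172/59874 = 1.17%


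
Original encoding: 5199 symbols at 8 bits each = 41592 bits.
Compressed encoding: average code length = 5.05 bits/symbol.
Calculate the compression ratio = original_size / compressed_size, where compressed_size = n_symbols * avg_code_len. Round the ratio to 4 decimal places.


original_size = n_symbols * orig_bits = 5199 * 8 = 41592 bits
compressed_size = n_symbols * avg_code_len = 5199 * 5.05 = 26254.95 bits
ratio = original_size / compressed_size = 41592 / 26254.95 = 1.5842

Compression ratio = 1.5842


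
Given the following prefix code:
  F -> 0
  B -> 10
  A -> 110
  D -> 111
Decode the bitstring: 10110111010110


Decoding step by step:
Bits 10 -> B
Bits 110 -> A
Bits 111 -> D
Bits 0 -> F
Bits 10 -> B
Bits 110 -> A


Decoded message: BADFBA


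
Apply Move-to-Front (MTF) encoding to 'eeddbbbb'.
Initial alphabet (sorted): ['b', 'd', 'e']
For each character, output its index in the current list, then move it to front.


MTF encoding:
'e': index 2 in ['b', 'd', 'e'] -> ['e', 'b', 'd']
'e': index 0 in ['e', 'b', 'd'] -> ['e', 'b', 'd']
'd': index 2 in ['e', 'b', 'd'] -> ['d', 'e', 'b']
'd': index 0 in ['d', 'e', 'b'] -> ['d', 'e', 'b']
'b': index 2 in ['d', 'e', 'b'] -> ['b', 'd', 'e']
'b': index 0 in ['b', 'd', 'e'] -> ['b', 'd', 'e']
'b': index 0 in ['b', 'd', 'e'] -> ['b', 'd', 'e']
'b': index 0 in ['b', 'd', 'e'] -> ['b', 'd', 'e']


Output: [2, 0, 2, 0, 2, 0, 0, 0]


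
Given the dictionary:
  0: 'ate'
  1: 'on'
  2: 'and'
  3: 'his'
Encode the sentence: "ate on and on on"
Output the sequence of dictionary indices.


Look up each word in the dictionary:
  'ate' -> 0
  'on' -> 1
  'and' -> 2
  'on' -> 1
  'on' -> 1

Encoded: [0, 1, 2, 1, 1]


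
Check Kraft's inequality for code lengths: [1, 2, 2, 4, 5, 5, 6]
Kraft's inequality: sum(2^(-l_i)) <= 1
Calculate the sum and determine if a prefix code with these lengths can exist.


Sum = 2^(-1) + 2^(-2) + 2^(-2) + 2^(-4) + 2^(-5) + 2^(-5) + 2^(-6)
    = 0.5 + 0.25 + 0.25 + 0.0625 + 0.03125 + 0.03125 + 0.015625
    = 73/64 = 1.140625
Since 1.140625 > 1, Kraft's inequality is NOT satisfied.
A prefix code with these lengths CANNOT exist.

Kraft sum = 1.140625. Not satisfied.


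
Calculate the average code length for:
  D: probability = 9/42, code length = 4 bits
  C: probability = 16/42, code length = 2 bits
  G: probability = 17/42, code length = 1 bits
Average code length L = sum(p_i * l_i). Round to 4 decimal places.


Weighted contributions p_i * l_i:
  D: (9/42) * 4 = 36/42
  C: (16/42) * 2 = 32/42
  G: (17/42) * 1 = 17/42
Sum = (36 + 32 + 17)/42 = 85/42

L = 85/42 = 2.0238 bits/symbol


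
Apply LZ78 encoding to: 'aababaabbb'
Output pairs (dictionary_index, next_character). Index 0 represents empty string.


LZ78 encoding steps:
Dictionary: {0: ''}
Step 1: w='' (idx 0), next='a' -> output (0, 'a'), add 'a' as idx 1
Step 2: w='a' (idx 1), next='b' -> output (1, 'b'), add 'ab' as idx 2
Step 3: w='ab' (idx 2), next='a' -> output (2, 'a'), add 'aba' as idx 3
Step 4: w='ab' (idx 2), next='b' -> output (2, 'b'), add 'abb' as idx 4
Step 5: w='' (idx 0), next='b' -> output (0, 'b'), add 'b' as idx 5


Encoded: [(0, 'a'), (1, 'b'), (2, 'a'), (2, 'b'), (0, 'b')]


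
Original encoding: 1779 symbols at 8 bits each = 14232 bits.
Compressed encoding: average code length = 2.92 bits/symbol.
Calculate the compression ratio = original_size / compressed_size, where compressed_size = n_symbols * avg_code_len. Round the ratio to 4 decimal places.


original_size = n_symbols * orig_bits = 1779 * 8 = 14232 bits
compressed_size = n_symbols * avg_code_len = 1779 * 2.92 = 5194.68 bits
ratio = original_size / compressed_size = 14232 / 5194.68 = 2.7397

Compression ratio = 2.7397


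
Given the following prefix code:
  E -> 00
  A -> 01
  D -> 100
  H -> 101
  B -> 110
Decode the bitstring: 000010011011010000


Decoding step by step:
Bits 00 -> E
Bits 00 -> E
Bits 100 -> D
Bits 110 -> B
Bits 110 -> B
Bits 100 -> D
Bits 00 -> E


Decoded message: EEDBBDE


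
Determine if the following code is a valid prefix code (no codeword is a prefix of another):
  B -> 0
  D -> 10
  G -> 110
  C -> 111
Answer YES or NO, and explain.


Checking each pair (does one codeword prefix another?):
  B='0' vs D='10': no prefix
  B='0' vs G='110': no prefix
  B='0' vs C='111': no prefix
  D='10' vs B='0': no prefix
  D='10' vs G='110': no prefix
  D='10' vs C='111': no prefix
  G='110' vs B='0': no prefix
  G='110' vs D='10': no prefix
  G='110' vs C='111': no prefix
  C='111' vs B='0': no prefix
  C='111' vs D='10': no prefix
  C='111' vs G='110': no prefix
No violation found over all pairs.

YES -- this is a valid prefix code. No codeword is a prefix of any other codeword.


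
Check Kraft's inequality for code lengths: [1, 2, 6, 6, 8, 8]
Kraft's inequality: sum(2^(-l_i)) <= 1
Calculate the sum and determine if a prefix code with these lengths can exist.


Sum = 2^(-1) + 2^(-2) + 2^(-6) + 2^(-6) + 2^(-8) + 2^(-8)
    = 0.5 + 0.25 + 0.015625 + 0.015625 + 0.00390625 + 0.00390625
    = 202/256 = 0.7890625
Since 0.7890625 <= 1, Kraft's inequality IS satisfied.
A prefix code with these lengths CAN exist.

Kraft sum = 0.7890625. Satisfied.


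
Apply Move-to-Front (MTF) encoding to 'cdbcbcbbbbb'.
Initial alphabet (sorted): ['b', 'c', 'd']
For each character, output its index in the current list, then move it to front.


MTF encoding:
'c': index 1 in ['b', 'c', 'd'] -> ['c', 'b', 'd']
'd': index 2 in ['c', 'b', 'd'] -> ['d', 'c', 'b']
'b': index 2 in ['d', 'c', 'b'] -> ['b', 'd', 'c']
'c': index 2 in ['b', 'd', 'c'] -> ['c', 'b', 'd']
'b': index 1 in ['c', 'b', 'd'] -> ['b', 'c', 'd']
'c': index 1 in ['b', 'c', 'd'] -> ['c', 'b', 'd']
'b': index 1 in ['c', 'b', 'd'] -> ['b', 'c', 'd']
'b': index 0 in ['b', 'c', 'd'] -> ['b', 'c', 'd']
'b': index 0 in ['b', 'c', 'd'] -> ['b', 'c', 'd']
'b': index 0 in ['b', 'c', 'd'] -> ['b', 'c', 'd']
'b': index 0 in ['b', 'c', 'd'] -> ['b', 'c', 'd']


Output: [1, 2, 2, 2, 1, 1, 1, 0, 0, 0, 0]


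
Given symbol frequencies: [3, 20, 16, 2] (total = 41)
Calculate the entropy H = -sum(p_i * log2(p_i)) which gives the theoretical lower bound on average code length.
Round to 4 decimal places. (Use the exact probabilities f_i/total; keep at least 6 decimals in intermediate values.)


Per-symbol terms -p_i * log2(p_i) with p_i = f_i/41:
  p = 3/41 = 0.073171: log2(p) = -3.772590, -p*log2(p) = 0.276043
  p = 20/41 = 0.487805: log2(p) = -1.035624, -p*log2(p) = 0.505182
  p = 16/41 = 0.390244: log2(p) = -1.357552, -p*log2(p) = 0.529776
  p = 2/41 = 0.048780: log2(p) = -4.357552, -p*log2(p) = 0.212564
H = 0.276043 + 0.505182 + 0.529776 + 0.212564 = 1.523565

H = 1.5236 bits/symbol


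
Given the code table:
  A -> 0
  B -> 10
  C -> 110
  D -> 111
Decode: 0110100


Decoding:
0 -> A
110 -> C
10 -> B
0 -> A


Result: ACBA


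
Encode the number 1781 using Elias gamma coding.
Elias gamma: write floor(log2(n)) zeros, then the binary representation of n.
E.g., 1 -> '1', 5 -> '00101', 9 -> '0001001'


num_bits = floor(log2(1781)) + 1 = 11
leading_zeros = num_bits - 1 = 10
binary(1781) = 11011110101

Elias gamma(1781) = '0000000000' + '11011110101' = 000000000011011110101 (21 bits)


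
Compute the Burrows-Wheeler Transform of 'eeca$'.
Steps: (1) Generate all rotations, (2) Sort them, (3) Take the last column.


Rotations (sorted):
  0: $eeca -> last char: a
  1: a$eec -> last char: c
  2: ca$ee -> last char: e
  3: eca$e -> last char: e
  4: eeca$ -> last char: $


BWT = acee$


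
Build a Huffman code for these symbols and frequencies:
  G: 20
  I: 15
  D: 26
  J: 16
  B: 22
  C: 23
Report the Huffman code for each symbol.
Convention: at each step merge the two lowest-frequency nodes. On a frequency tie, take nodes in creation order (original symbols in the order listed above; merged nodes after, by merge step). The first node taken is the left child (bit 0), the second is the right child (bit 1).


Huffman tree construction:
Step 1: Merge I(15) + J(16) = 31
Step 2: Merge G(20) + B(22) = 42
Step 3: Merge C(23) + D(26) = 49
Step 4: Merge (I+J)(31) + (G+B)(42) = 73
Step 5: Merge (C+D)(49) + ((I+J)+(G+B))(73) = 122
Read each symbol's code off the tree from the root (left child = 0, right child = 1).

Codes:
  G: 110 (length 3)
  I: 100 (length 3)
  D: 01 (length 2)
  J: 101 (length 3)
  B: 111 (length 3)
  C: 00 (length 2)
Average code length: 317/122 = 2.5984 bits/symbol


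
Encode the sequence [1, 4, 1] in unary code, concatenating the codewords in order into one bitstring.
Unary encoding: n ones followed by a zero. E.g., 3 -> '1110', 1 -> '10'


Encode each number as n ones followed by a terminating 0:
  1 -> 10 (2 bits)
  4 -> 11110 (5 bits)
  1 -> 10 (2 bits)
Total length = 2 + 5 + 2 = 9 bits.

Unary([1, 4, 1]) = 101111010 (9 bits)


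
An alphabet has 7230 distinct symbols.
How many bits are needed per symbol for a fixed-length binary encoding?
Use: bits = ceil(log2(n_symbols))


log2(7230) = 12.8198
Bracket: 2^12 = 4096 < 7230 <= 2^13 = 8192
So ceil(log2(7230)) = 13

bits = ceil(log2(7230)) = ceil(12.8198) = 13 bits


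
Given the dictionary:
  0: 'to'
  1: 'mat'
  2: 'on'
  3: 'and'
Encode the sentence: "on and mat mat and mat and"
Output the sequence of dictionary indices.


Look up each word in the dictionary:
  'on' -> 2
  'and' -> 3
  'mat' -> 1
  'mat' -> 1
  'and' -> 3
  'mat' -> 1
  'and' -> 3

Encoded: [2, 3, 1, 1, 3, 1, 3]


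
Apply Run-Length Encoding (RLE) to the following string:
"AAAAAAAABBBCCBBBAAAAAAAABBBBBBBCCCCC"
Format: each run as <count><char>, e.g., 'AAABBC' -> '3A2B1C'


Scanning runs left to right:
  i=0: run of 'A' x 8 -> '8A'
  i=8: run of 'B' x 3 -> '3B'
  i=11: run of 'C' x 2 -> '2C'
  i=13: run of 'B' x 3 -> '3B'
  i=16: run of 'A' x 8 -> '8A'
  i=24: run of 'B' x 7 -> '7B'
  i=31: run of 'C' x 5 -> '5C'

RLE = 8A3B2C3B8A7B5C


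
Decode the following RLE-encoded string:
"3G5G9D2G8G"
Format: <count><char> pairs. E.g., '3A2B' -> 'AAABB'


Expanding each <count><char> pair:
  3G -> 'GGG'
  5G -> 'GGGGG'
  9D -> 'DDDDDDDDD'
  2G -> 'GG'
  8G -> 'GGGGGGGG'

Decoded = GGGGGGGGDDDDDDDDDGGGGGGGGGG


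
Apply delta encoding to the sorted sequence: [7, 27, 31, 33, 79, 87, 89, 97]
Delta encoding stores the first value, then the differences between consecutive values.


First value: 7
Deltas:
  27 - 7 = 20
  31 - 27 = 4
  33 - 31 = 2
  79 - 33 = 46
  87 - 79 = 8
  89 - 87 = 2
  97 - 89 = 8


Delta encoded: [7, 20, 4, 2, 46, 8, 2, 8]


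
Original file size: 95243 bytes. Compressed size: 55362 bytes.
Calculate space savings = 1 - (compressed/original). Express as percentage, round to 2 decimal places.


ratio = compressed/original = 55362/95243 = 0.581271
savings = 1 - ratio = 1 - 0.581271 = 0.418729
as a percentage: 0.418729 * 100 = 41.87%

Space savings = 1 - 55362/95243 = 41.87%


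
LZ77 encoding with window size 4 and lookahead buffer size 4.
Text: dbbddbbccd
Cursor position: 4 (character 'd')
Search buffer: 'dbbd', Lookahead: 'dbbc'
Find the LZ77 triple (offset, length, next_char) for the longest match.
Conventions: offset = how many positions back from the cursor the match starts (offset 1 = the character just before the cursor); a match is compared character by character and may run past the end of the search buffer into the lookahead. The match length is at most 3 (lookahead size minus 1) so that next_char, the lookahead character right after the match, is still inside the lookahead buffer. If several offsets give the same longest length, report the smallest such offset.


Try each offset into the search buffer:
  offset=1 (pos 3, char 'd'): match length 1
  offset=2 (pos 2, char 'b'): match length 0
  offset=3 (pos 1, char 'b'): match length 0
  offset=4 (pos 0, char 'd'): match length 3
Longest match has length 3 at offset 4.
next_char = character at position 4 + 3 = 7 -> 'c'

Best match: offset=4, length=3 (matching 'dbb' starting at position 0)
LZ77 triple: (4, 3, 'c')


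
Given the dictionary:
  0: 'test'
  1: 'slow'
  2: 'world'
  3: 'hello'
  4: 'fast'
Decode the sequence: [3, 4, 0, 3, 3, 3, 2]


Look up each index in the dictionary:
  3 -> 'hello'
  4 -> 'fast'
  0 -> 'test'
  3 -> 'hello'
  3 -> 'hello'
  3 -> 'hello'
  2 -> 'world'

Decoded: "hello fast test hello hello hello world"


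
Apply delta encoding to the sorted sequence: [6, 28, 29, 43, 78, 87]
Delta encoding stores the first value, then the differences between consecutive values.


First value: 6
Deltas:
  28 - 6 = 22
  29 - 28 = 1
  43 - 29 = 14
  78 - 43 = 35
  87 - 78 = 9


Delta encoded: [6, 22, 1, 14, 35, 9]


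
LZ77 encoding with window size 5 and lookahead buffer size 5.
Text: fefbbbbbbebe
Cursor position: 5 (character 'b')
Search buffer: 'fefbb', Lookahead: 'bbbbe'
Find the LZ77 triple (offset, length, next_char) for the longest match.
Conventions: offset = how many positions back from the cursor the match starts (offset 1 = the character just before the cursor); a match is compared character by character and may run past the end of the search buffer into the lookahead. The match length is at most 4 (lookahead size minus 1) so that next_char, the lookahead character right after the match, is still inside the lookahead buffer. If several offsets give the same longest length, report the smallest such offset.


Try each offset into the search buffer:
  offset=1 (pos 4, char 'b'): match length 4
  offset=2 (pos 3, char 'b'): match length 4
  offset=3 (pos 2, char 'f'): match length 0
  offset=4 (pos 1, char 'e'): match length 0
  offset=5 (pos 0, char 'f'): match length 0
Longest match has length 4, found at offsets 1, 2; take the smallest, offset 1.
next_char = character at position 5 + 4 = 9 -> 'e'

Best match: offset=1, length=4 (matching 'bbbb' starting at position 4)
LZ77 triple: (1, 4, 'e')


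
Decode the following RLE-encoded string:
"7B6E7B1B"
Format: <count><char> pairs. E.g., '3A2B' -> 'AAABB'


Expanding each <count><char> pair:
  7B -> 'BBBBBBB'
  6E -> 'EEEEEE'
  7B -> 'BBBBBBB'
  1B -> 'B'

Decoded = BBBBBBBEEEEEEBBBBBBBB


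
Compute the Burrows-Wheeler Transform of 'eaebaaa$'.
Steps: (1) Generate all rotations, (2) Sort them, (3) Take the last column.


Rotations (sorted):
  0: $eaebaaa -> last char: a
  1: a$eaebaa -> last char: a
  2: aa$eaeba -> last char: a
  3: aaa$eaeb -> last char: b
  4: aebaaa$e -> last char: e
  5: baaa$eae -> last char: e
  6: eaebaaa$ -> last char: $
  7: ebaaa$ea -> last char: a


BWT = aaabee$a


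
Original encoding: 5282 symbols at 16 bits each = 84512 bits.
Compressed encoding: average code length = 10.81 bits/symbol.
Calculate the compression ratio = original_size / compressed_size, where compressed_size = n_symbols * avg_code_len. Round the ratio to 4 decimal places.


original_size = n_symbols * orig_bits = 5282 * 16 = 84512 bits
compressed_size = n_symbols * avg_code_len = 5282 * 10.81 = 57098.42 bits
ratio = original_size / compressed_size = 84512 / 57098.42 = 1.4801

Compression ratio = 1.4801


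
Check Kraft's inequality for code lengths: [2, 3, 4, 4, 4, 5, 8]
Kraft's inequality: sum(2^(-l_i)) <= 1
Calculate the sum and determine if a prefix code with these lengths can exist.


Sum = 2^(-2) + 2^(-3) + 2^(-4) + 2^(-4) + 2^(-4) + 2^(-5) + 2^(-8)
    = 0.25 + 0.125 + 0.0625 + 0.0625 + 0.0625 + 0.03125 + 0.00390625
    = 153/256 = 0.59765625
Since 0.59765625 <= 1, Kraft's inequality IS satisfied.
A prefix code with these lengths CAN exist.

Kraft sum = 0.59765625. Satisfied.


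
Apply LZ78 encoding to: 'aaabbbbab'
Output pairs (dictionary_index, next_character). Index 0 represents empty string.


LZ78 encoding steps:
Dictionary: {0: ''}
Step 1: w='' (idx 0), next='a' -> output (0, 'a'), add 'a' as idx 1
Step 2: w='a' (idx 1), next='a' -> output (1, 'a'), add 'aa' as idx 2
Step 3: w='' (idx 0), next='b' -> output (0, 'b'), add 'b' as idx 3
Step 4: w='b' (idx 3), next='b' -> output (3, 'b'), add 'bb' as idx 4
Step 5: w='b' (idx 3), next='a' -> output (3, 'a'), add 'ba' as idx 5
Step 6: w='b' (idx 3), end of input -> output (3, '')


Encoded: [(0, 'a'), (1, 'a'), (0, 'b'), (3, 'b'), (3, 'a'), (3, '')]


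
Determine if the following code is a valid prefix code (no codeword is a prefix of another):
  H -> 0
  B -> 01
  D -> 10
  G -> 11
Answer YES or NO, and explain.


Checking each pair (does one codeword prefix another?):
  H='0' vs B='01': prefix -- VIOLATION

NO -- this is NOT a valid prefix code. H (0) is a prefix of B (01).


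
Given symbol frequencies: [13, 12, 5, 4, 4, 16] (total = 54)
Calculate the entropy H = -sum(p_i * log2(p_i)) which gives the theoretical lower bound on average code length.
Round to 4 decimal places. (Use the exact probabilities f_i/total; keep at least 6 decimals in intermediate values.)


Per-symbol terms -p_i * log2(p_i) with p_i = f_i/54:
  p = 13/54 = 0.240741: log2(p) = -2.054448, -p*log2(p) = 0.494589
  p = 12/54 = 0.222222: log2(p) = -2.169925, -p*log2(p) = 0.482206
  p = 5/54 = 0.092593: log2(p) = -3.432959, -p*log2(p) = 0.317867
  p = 4/54 = 0.074074: log2(p) = -3.754888, -p*log2(p) = 0.278140
  p = 4/54 = 0.074074: log2(p) = -3.754888, -p*log2(p) = 0.278140
  p = 16/54 = 0.296296: log2(p) = -1.754888, -p*log2(p) = 0.519967
H = 0.494589 + 0.482206 + 0.317867 + 0.278140 + 0.278140 + 0.519967 = 2.370909

H = 2.3709 bits/symbol


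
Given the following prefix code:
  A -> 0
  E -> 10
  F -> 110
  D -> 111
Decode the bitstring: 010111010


Decoding step by step:
Bits 0 -> A
Bits 10 -> E
Bits 111 -> D
Bits 0 -> A
Bits 10 -> E


Decoded message: AEDAE


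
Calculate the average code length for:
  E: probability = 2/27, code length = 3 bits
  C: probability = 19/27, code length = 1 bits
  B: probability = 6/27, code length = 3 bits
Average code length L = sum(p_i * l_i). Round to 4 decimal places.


Weighted contributions p_i * l_i:
  E: (2/27) * 3 = 6/27
  C: (19/27) * 1 = 19/27
  B: (6/27) * 3 = 18/27
Sum = (6 + 19 + 18)/27 = 43/27

L = 43/27 = 1.5926 bits/symbol


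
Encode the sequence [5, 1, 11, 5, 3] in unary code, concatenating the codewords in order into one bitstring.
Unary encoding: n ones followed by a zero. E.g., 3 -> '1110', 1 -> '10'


Encode each number as n ones followed by a terminating 0:
  5 -> 111110 (6 bits)
  1 -> 10 (2 bits)
  11 -> 111111111110 (12 bits)
  5 -> 111110 (6 bits)
  3 -> 1110 (4 bits)
Total length = 6 + 2 + 12 + 6 + 4 = 30 bits.

Unary([5, 1, 11, 5, 3]) = 111110101111111111101111101110 (30 bits)


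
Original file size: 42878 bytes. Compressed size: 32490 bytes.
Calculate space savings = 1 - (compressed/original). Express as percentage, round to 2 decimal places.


ratio = compressed/original = 32490/42878 = 0.757731
savings = 1 - ratio = 1 - 0.757731 = 0.242269
as a percentage: 0.242269 * 100 = 24.23%

Space savings = 1 - 32490/42878 = 24.23%


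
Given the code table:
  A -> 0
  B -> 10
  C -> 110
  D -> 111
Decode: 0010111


Decoding:
0 -> A
0 -> A
10 -> B
111 -> D


Result: AABD


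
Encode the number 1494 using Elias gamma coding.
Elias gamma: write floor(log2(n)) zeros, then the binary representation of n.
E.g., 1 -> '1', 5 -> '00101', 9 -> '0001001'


num_bits = floor(log2(1494)) + 1 = 11
leading_zeros = num_bits - 1 = 10
binary(1494) = 10111010110

Elias gamma(1494) = '0000000000' + '10111010110' = 000000000010111010110 (21 bits)


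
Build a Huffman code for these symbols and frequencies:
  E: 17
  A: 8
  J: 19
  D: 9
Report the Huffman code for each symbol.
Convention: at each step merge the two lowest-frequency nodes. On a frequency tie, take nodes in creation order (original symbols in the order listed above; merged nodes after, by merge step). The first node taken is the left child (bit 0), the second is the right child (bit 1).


Huffman tree construction:
Step 1: Merge A(8) + D(9) = 17
Step 2: Merge E(17) + (A+D)(17) = 34
Step 3: Merge J(19) + (E+(A+D))(34) = 53
Read each symbol's code off the tree from the root (left child = 0, right child = 1).

Codes:
  E: 10 (length 2)
  A: 110 (length 3)
  J: 0 (length 1)
  D: 111 (length 3)
Average code length: 104/53 = 1.9623 bits/symbol


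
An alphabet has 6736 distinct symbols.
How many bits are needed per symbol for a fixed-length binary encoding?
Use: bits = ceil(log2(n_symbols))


log2(6736) = 12.7177
Bracket: 2^12 = 4096 < 6736 <= 2^13 = 8192
So ceil(log2(6736)) = 13

bits = ceil(log2(6736)) = ceil(12.7177) = 13 bits


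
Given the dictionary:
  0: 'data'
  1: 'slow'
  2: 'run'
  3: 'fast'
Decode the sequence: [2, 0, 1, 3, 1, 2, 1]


Look up each index in the dictionary:
  2 -> 'run'
  0 -> 'data'
  1 -> 'slow'
  3 -> 'fast'
  1 -> 'slow'
  2 -> 'run'
  1 -> 'slow'

Decoded: "run data slow fast slow run slow"


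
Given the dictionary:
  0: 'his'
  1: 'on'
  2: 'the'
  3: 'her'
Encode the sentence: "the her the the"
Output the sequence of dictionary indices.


Look up each word in the dictionary:
  'the' -> 2
  'her' -> 3
  'the' -> 2
  'the' -> 2

Encoded: [2, 3, 2, 2]


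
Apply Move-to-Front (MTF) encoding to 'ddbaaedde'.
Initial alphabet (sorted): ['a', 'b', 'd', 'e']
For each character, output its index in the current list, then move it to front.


MTF encoding:
'd': index 2 in ['a', 'b', 'd', 'e'] -> ['d', 'a', 'b', 'e']
'd': index 0 in ['d', 'a', 'b', 'e'] -> ['d', 'a', 'b', 'e']
'b': index 2 in ['d', 'a', 'b', 'e'] -> ['b', 'd', 'a', 'e']
'a': index 2 in ['b', 'd', 'a', 'e'] -> ['a', 'b', 'd', 'e']
'a': index 0 in ['a', 'b', 'd', 'e'] -> ['a', 'b', 'd', 'e']
'e': index 3 in ['a', 'b', 'd', 'e'] -> ['e', 'a', 'b', 'd']
'd': index 3 in ['e', 'a', 'b', 'd'] -> ['d', 'e', 'a', 'b']
'd': index 0 in ['d', 'e', 'a', 'b'] -> ['d', 'e', 'a', 'b']
'e': index 1 in ['d', 'e', 'a', 'b'] -> ['e', 'd', 'a', 'b']


Output: [2, 0, 2, 2, 0, 3, 3, 0, 1]


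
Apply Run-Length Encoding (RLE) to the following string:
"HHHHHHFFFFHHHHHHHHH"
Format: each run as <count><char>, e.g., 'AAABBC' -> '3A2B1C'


Scanning runs left to right:
  i=0: run of 'H' x 6 -> '6H'
  i=6: run of 'F' x 4 -> '4F'
  i=10: run of 'H' x 9 -> '9H'

RLE = 6H4F9H


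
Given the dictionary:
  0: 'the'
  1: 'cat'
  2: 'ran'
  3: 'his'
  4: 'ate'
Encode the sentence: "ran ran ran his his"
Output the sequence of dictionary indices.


Look up each word in the dictionary:
  'ran' -> 2
  'ran' -> 2
  'ran' -> 2
  'his' -> 3
  'his' -> 3

Encoded: [2, 2, 2, 3, 3]
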